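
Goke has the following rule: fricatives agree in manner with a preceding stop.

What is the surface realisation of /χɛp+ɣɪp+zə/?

/ɣ/ is a voiced velar fricative. The preceding trigger /p/ is a stop, so /ɣ/ must become a stop as well.
Changing only its manner to stop gives [g] — the voiced velar stop.
At the second juncture, /z/ likewise becomes [d] adjacent to /p/.

[χɛpgɪpdə]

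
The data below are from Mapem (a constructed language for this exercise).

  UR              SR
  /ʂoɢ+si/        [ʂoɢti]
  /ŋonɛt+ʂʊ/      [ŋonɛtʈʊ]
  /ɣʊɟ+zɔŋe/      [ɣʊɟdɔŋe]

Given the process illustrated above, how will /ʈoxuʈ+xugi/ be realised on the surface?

[ʈoxuʈkugi]

The data show progressive manner assimilation: /s/ → [t] after /ɢ/; /ʂ/ → [ʈ] after /t/; /z/ → [d] after /ɟ/. In each pair only manner changes, matching the preceding consonant, while place and voice stay constant.
/x/ is a voiceless velar fricative. The preceding trigger /ʈ/ is a stop, so /x/ must become a stop as well.
Changing only its manner to stop gives [k] — the voiceless velar stop.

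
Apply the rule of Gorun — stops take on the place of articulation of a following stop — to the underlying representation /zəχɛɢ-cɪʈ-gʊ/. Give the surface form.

[zəχɛɟcɪkgʊ]

The rule targets /ɢ/ (voiced uvular stop), which sits before the trigger /c/ (palatal).
A voiced palatal stop is [ɟ], so the surface segment is [ɟ].
The same rule applies at the second boundary: /ʈ/ → [k] next to /g/.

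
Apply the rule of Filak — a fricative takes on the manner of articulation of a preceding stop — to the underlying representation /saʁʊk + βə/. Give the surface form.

[saʁʊkbə]

The rule targets /β/ (voiced bilabial fricative), which sits after the trigger /k/ (stop).
A voiced bilabial stop is [b], so the surface segment is [b].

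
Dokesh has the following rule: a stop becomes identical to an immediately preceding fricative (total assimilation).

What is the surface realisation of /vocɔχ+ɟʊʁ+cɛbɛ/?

[vocɔχχʊʁʁɛbɛ]

/ɟ/ is the segment targeted by the rule; it sits immediately after /χ/, so it assimilates completely and surfaces as [χ].
The same rule applies at the second boundary: /c/ → [ʁ] next to /ʁ/.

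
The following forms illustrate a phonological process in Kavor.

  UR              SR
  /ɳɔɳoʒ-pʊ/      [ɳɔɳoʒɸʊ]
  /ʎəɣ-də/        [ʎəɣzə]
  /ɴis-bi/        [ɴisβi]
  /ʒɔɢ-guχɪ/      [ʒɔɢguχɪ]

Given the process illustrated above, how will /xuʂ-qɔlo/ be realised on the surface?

[xuʂχɔlo]

The data show progressive manner assimilation: /p/ → [ɸ] after /ʒ/; /d/ → [z] after /ɣ/; /b/ → [β] after /s/. In each pair only manner changes, matching the preceding consonant, while place and voice stay constant.
No alternation appears in [ʒɔɢguχɪ]: there the adjacent consonants already agree in manner (/g/ and /ɢ/ are both stops), so this form is consistent with the same rule.
The rule targets /q/ (voiceless uvular stop), which sits after the trigger /ʂ/ (fricative).
The voiceless uvular fricative is [χ], so /q/ → [χ].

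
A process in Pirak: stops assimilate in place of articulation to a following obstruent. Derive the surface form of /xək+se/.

[xətse]

/k/ is a voiceless velar stop. The following trigger /s/ is alveolar, so /k/ must become alveolar as well.
Changing only its place to alveolar gives [t] — the voiceless alveolar stop.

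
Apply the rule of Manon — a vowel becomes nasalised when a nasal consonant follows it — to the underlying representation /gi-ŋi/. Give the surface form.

[gĩŋi]

/i/ sits next to the nasal /ŋ/ and is therefore nasalised to [ĩ].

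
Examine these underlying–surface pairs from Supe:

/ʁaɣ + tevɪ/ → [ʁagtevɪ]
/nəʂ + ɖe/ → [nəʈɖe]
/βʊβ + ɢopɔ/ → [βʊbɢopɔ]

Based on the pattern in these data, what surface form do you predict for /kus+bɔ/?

The data show regressive manner assimilation: /ɣ/ → [g] before /t/; /ʂ/ → [ʈ] before /ɖ/; /β/ → [b] before /ɢ/. In each pair only manner changes, matching the following consonant, while place and voice stay constant.
/s/ is a voiceless alveolar fricative. The following trigger /b/ is a stop, so /s/ must become a stop as well.
Changing only its manner to stop gives [t] — the voiceless alveolar stop.

[kutbɔ]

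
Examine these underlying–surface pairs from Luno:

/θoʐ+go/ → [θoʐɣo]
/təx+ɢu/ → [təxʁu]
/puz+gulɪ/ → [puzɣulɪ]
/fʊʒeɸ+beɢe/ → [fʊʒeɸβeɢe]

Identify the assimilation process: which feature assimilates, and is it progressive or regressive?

progressive manner assimilation

The segment that alternates is /g/, which surfaces as [ɣ] when adjacent to /ʐ/.
The change stop → fricative matches the manner of the preceding /ʐ/, identifying this as manner assimilation.
Place and voice are unchanged, so the assimilation is partial, not total.
Checking the remaining alternations: /ɢ/ → [ʁ] after /x/ (stop → fricative, matching a fricative); /g/ → [ɣ] after /z/ (stop → fricative, matching a fricative); /b/ → [β] after /ɸ/ (stop → fricative, matching a fricative) — only manner changes, and always toward the preceding segment.
Since the segment that changes follows the conditioning segment, the assimilation is progressive.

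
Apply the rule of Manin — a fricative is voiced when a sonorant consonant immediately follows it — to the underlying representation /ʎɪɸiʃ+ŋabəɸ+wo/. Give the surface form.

/ʃ/ is a voiceless postalveolar fricative. The following trigger /ŋ/ is voiced, so /ʃ/ must become voiced as well.
A voiced postalveolar fricative is [ʒ], so the surface segment is [ʒ].
At the second juncture, /ɸ/ likewise becomes [β] adjacent to /w/.

[ʎɪɸiʒŋabəβwo]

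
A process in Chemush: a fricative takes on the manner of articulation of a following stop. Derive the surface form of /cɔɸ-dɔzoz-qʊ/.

The rule targets /ɸ/ (voiceless bilabial fricative), which sits before the trigger /d/ (stop).
The voiceless bilabial stop is [p], so /ɸ/ → [p].
At the second juncture, /z/ likewise becomes [d] adjacent to /q/.

[cɔpdɔzodqʊ]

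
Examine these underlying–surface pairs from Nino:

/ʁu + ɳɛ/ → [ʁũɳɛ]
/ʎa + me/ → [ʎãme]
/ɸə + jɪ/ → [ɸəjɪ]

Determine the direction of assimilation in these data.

The vowel /u/ surfaces as nasalised [ũ] next to the following nasal /ɳ/ — it has acquired the [+nasal] feature of its neighbour.
Likewise in the remaining data: /a/ → [ã] before /m/ — each time a vowel is nasalised next to a following nasal.
No change occurs in [ɸəjɪ] because the vowel at the boundary is adjacent to an oral consonant, not a nasal (/ə/ next to /j/).
Because the conditioning nasal is to the right of the vowel that changes, the process is regressive (anticipatory).

regressive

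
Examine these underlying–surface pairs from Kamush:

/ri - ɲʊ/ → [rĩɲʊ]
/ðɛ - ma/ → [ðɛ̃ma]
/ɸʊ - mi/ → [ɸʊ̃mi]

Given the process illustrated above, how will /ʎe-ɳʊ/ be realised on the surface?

The data show regressive nasality assimilation (vowel nasalisation): /i/ → [ĩ] before /ɲ/; /ɛ/ → [ɛ̃] before /m/; /ʊ/ → [ʊ̃] before /m/ — a vowel is nasalised by an immediately following nasal consonant.
/e/ sits next to the nasal /ɳ/ and is therefore nasalised to [ẽ].

[ʎẽɳʊ]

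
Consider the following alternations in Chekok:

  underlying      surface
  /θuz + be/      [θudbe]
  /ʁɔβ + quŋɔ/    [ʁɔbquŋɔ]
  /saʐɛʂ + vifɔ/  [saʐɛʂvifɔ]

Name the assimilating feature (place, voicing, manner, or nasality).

Comparing underlying and surface forms, /z/ → [d] is the alternation; the neighbouring /b/ is constant.
/z/ is a fricative while /b/ is a stop; the output [d] is a stop, matching the trigger — so the feature that spreads is manner.
The same holds elsewhere in the data: /β/ → [b] before /q/ (fricative → stop, matching a stop) — only manner changes, and always toward the following segment.
No alternation appears in [saʐɛʂvifɔ]: there the adjacent consonants already agree in manner (/ʂ/ and /v/ are both fricatives), so this form is consistent with the same rule.

manner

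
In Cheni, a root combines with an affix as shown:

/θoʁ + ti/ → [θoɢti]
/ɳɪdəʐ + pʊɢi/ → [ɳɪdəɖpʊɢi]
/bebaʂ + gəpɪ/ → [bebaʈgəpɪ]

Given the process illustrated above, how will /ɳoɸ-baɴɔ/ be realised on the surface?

The data show regressive manner assimilation: /ʁ/ → [ɢ] before /t/; /ʐ/ → [ɖ] before /p/; /ʂ/ → [ʈ] before /g/. In each pair only manner changes, matching the following consonant, while place and voice stay constant.
The rule targets /ɸ/ (voiceless bilabial fricative), which sits before the trigger /b/ (stop).
The voiceless bilabial stop is [p], so /ɸ/ → [p].

[ɳopbaɴɔ]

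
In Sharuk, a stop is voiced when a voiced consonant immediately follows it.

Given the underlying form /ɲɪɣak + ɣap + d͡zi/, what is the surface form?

The rule targets /k/ (voiceless velar stop), which sits before the trigger /ɣ/ (voiced).
A voiced velar stop is [g], so the surface segment is [g].
At the second juncture, /p/ likewise becomes [b] adjacent to /d͡z/.

[ɲɪɣagɣabd͡zi]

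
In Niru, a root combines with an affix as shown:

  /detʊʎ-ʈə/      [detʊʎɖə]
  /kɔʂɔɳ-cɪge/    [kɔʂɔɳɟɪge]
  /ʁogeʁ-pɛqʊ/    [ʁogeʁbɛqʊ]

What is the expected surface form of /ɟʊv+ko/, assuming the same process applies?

[ɟʊvgo]

The data show progressive voicing assimilation: /ʈ/ → [ɖ] after /ʎ/; /c/ → [ɟ] after /ɳ/; /p/ → [b] after /ʁ/. In each pair only voicing changes, matching the preceding consonant, while place and manner stay constant.
The rule targets /k/ (voiceless velar stop), which sits after the trigger /v/ (voiced).
The voiced velar stop is [g], so /k/ → [g].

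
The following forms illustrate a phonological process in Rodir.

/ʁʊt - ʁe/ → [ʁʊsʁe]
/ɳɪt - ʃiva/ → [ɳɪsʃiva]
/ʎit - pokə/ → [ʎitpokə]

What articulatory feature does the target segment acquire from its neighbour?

manner

The segment that alternates is /t/, which surfaces as [s] when adjacent to /ʁ/.
The change stop → fricative matches the manner of the following /ʁ/, identifying this as manner assimilation.
The same holds elsewhere in the data: /t/ → [s] before /ʃ/ (stop → fricative, matching a fricative) — only manner changes, and always toward the following segment.
No alternation appears in [ʎitpokə]: there the adjacent consonants already agree in manner (/t/ and /p/ are both stops), so this form is consistent with the same rule.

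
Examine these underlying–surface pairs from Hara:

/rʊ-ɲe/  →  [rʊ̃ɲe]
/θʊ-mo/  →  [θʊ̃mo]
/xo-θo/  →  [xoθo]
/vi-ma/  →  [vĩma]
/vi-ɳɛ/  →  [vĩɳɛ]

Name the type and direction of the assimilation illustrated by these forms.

regressive nasality assimilation (vowel nasalisation)

The vowel /ʊ/ surfaces as nasalised [ʊ̃] next to the following nasal /ɲ/ — it has acquired the [+nasal] feature of its neighbour.
Likewise in the remaining data: /ʊ/ → [ʊ̃] before /m/; /i/ → [ĩ] before /m/; /i/ → [ĩ] before /ɳ/ — each time a vowel is nasalised next to a following nasal.
No change occurs in [xoθo] because the vowel at the boundary is adjacent to an oral consonant, not a nasal (/o/ next to /θ/).
Because the conditioning nasal is to the right of the vowel that changes, the process is regressive (anticipatory).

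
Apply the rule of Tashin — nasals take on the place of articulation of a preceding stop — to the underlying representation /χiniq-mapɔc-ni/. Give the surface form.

/m/ is a voiced bilabial nasal. The preceding trigger /q/ is uvular, so /m/ must become uvular as well.
Changing only its place to uvular gives [ɴ] — the voiced uvular nasal.
The same rule applies at the second boundary: /n/ → [ɲ] next to /c/.

[χiniqɴapɔcɲi]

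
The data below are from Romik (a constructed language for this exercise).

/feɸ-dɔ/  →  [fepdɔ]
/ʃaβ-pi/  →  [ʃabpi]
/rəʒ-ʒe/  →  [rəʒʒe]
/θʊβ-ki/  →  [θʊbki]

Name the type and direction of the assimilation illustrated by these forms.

The segment that alternates is /ɸ/, which surfaces as [p] when adjacent to /d/.
/ɸ/ is a fricative while /d/ is a stop; the output [p] is a stop, matching the trigger — so the feature that spreads is manner.
Place and voice are unchanged, so the assimilation is partial, not total.
The other alternating forms pattern the same way: /β/ → [b] before /p/ (fricative → stop, matching a stop); /β/ → [b] before /k/ (fricative → stop, matching a stop) — only manner changes, and always toward the following segment.
Nothing changes in [rəʒʒe]: there the adjacent consonants already agree in manner (/ʒ/ and /ʒ/ are both fricatives), so this form is consistent with the same rule.
The trigger is the following segment, so the direction is regressive (anticipatory).

regressive manner assimilation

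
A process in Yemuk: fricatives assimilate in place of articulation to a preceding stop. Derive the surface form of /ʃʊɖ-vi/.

The rule targets /v/ (voiced labiodental fricative), which sits after the trigger /ɖ/ (retroflex).
The voiced retroflex fricative is [ʐ], so /v/ → [ʐ].

[ʃʊɖʐi]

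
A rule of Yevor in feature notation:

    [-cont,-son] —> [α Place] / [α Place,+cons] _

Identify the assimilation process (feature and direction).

progressive place assimilation

The rule copies the place features (abbreviated [Place]) from the environment onto the target, so the assimilating feature is place.
Since the environment is written before the underscore, the trigger precedes the target; the direction is progressive.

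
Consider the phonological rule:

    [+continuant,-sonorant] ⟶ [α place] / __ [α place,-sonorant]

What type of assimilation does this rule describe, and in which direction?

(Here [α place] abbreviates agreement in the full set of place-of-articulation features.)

regressive place assimilation

The shared variable α links the value of the place features (abbreviated [place]) on the target to the same value on the neighbouring segment, so place is the feature that assimilates.
Since the environment is written after the underscore, the trigger follows the target; the direction is regressive.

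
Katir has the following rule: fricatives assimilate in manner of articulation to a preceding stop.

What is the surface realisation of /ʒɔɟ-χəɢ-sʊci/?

The rule targets /χ/ (voiceless uvular fricative), which sits after the trigger /ɟ/ (stop).
A voiceless uvular stop is [q], so the surface segment is [q].
The same rule applies at the second boundary: /s/ → [t] next to /ɢ/.

[ʒɔɟqəɢtʊci]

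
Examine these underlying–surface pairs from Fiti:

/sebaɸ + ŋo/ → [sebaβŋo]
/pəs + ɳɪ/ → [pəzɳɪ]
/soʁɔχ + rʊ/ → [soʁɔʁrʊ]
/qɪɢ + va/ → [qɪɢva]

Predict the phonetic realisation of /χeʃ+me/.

[χeʒme]

The data show regressive voicing assimilation: /ɸ/ → [β] before /ŋ/; /s/ → [z] before /ɳ/; /χ/ → [ʁ] before /r/. In each pair only voicing changes, matching the following consonant, while place and manner stay constant.
Nothing changes in [qɪɢva]: there the adjacent consonants already agree in voicing (/ɢ/ and /v/ are both voiced), so this form is consistent with the same rule.
/ʃ/ is a voiceless postalveolar fricative. The following trigger /m/ is voiced, so /ʃ/ must become voiced as well.
A voiced postalveolar fricative is [ʒ], so the surface segment is [ʒ].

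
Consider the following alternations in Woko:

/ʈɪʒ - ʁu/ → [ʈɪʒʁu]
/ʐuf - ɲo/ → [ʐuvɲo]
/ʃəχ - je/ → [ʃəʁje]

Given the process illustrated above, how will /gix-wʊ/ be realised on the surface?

[giɣwʊ]

The data show regressive voicing assimilation: /f/ → [v] before /ɲ/; /χ/ → [ʁ] before /j/. In each pair only voicing changes, matching the following consonant, while place and manner stay constant.
No alternation appears in [ʈɪʒʁu]: there the adjacent consonants already agree in voicing (/ʒ/ and /ʁ/ are both voiced), so this form is consistent with the same rule.
/x/ is a voiceless velar fricative. The following trigger /w/ is voiced, so /x/ must become voiced as well.
The voiced velar fricative is [ɣ], so /x/ → [ɣ].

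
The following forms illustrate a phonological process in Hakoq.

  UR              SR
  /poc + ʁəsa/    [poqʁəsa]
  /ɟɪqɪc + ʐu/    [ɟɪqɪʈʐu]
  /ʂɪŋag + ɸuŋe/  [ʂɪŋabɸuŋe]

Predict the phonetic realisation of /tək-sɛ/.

The data show regressive place assimilation: /c/ → [q] before /ʁ/; /c/ → [ʈ] before /ʐ/; /g/ → [b] before /ɸ/. In each pair only place changes, matching the following consonant, while manner and voice stay constant.
The rule targets /k/ (voiceless velar stop), which sits before the trigger /s/ (alveolar).
A voiceless alveolar stop is [t], so the surface segment is [t].

[tətsɛ]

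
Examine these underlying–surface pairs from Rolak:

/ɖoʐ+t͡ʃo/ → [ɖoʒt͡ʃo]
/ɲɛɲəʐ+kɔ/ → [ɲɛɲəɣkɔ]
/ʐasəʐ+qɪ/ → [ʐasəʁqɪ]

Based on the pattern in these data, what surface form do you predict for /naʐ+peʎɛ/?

[naβpeʎɛ]

The data show regressive place assimilation: /ʐ/ → [ʒ] before /t͡ʃ/; /ʐ/ → [ɣ] before /k/; /ʐ/ → [ʁ] before /q/. In each pair only place changes, matching the following consonant, while manner and voice stay constant.
/ʐ/ is a voiced retroflex fricative. The following trigger /p/ is bilabial, so /ʐ/ must become bilabial as well.
Changing only its place to bilabial gives [β] — the voiced bilabial fricative.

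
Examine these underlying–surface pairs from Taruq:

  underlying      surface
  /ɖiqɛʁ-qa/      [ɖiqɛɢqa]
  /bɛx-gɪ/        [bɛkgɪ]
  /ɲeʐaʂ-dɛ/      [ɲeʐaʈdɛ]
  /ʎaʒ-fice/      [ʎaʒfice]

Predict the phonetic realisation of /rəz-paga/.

The data show regressive manner assimilation: /ʁ/ → [ɢ] before /q/; /x/ → [k] before /g/; /ʂ/ → [ʈ] before /d/. In each pair only manner changes, matching the following consonant, while place and voice stay constant.
No alternation appears in [ʎaʒfice]: there the adjacent consonants already agree in manner (/ʒ/ and /f/ are both fricatives), so this form is consistent with the same rule.
/z/ is a voiced alveolar fricative. The following trigger /p/ is a stop, so /z/ must become a stop as well.
Changing only its manner to stop gives [d] — the voiced alveolar stop.

[rədpaga]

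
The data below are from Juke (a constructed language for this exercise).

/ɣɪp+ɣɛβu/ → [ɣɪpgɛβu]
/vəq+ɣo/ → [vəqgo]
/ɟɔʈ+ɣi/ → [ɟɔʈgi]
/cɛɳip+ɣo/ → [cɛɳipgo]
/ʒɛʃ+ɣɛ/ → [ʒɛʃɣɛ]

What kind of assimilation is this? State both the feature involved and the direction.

The segment that alternates is /ɣ/, which surfaces as [g] when adjacent to /p/.
The change fricative → stop matches the manner of the preceding /p/, identifying this as manner assimilation.
Place and voice are unchanged, so the assimilation is partial, not total.
Checking the remaining alternations: /ɣ/ → [g] after /q/ (fricative → stop, matching a stop); /ɣ/ → [g] after /ʈ/ (fricative → stop, matching a stop) — only manner changes, and always toward the preceding segment.
Nothing changes in [ʒɛʃɣɛ]: there the adjacent consonants already agree in manner (/ɣ/ and /ʃ/ are both fricatives), so this form is consistent with the same rule.
Since the segment that changes follows the conditioning segment, the assimilation is progressive.

progressive manner assimilation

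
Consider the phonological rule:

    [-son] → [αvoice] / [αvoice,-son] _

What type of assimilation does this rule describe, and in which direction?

The shared variable α links the value of [voice] on the target to the same value on the neighbouring segment, so voicing is the feature that assimilates.
The conditioning segment sits to the left of the focus bar, meaning the trigger precedes the segment that changes — progressive assimilation.

progressive voicing assimilation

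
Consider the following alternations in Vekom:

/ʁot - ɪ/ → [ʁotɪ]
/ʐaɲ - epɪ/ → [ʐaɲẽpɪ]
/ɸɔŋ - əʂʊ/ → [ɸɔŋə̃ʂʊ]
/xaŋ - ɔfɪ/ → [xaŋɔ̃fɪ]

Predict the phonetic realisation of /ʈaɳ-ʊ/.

The data show progressive nasality assimilation (vowel nasalisation): /e/ → [ẽ] after /ɲ/; /ə/ → [ə̃] after /ŋ/; /ɔ/ → [ɔ̃] after /ŋ/ — a vowel is nasalised by an immediately preceding nasal consonant.
No change occurs in [ʁotɪ] because the vowel at the boundary is adjacent to an oral consonant, not a nasal (/ɪ/ next to /t/).
The vowel /ʊ/ is adjacent to the preceding nasal /ɳ/, so it acquires [+nasal] and surfaces as [ʊ̃].

[ʈaɳʊ̃]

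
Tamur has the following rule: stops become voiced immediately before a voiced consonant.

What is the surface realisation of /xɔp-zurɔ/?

/p/ is a voiceless bilabial stop. The following trigger /z/ is voiced, so /p/ must become voiced as well.
A voiced bilabial stop is [b], so the surface segment is [b].

[xɔbzurɔ]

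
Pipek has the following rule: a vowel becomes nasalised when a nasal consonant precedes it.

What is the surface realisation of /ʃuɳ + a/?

[ʃuɳã]

/a/ sits next to the nasal /ɳ/ and is therefore nasalised to [ã].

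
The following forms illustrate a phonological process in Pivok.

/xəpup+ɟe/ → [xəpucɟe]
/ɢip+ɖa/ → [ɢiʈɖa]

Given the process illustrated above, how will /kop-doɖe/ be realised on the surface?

The data show regressive place assimilation: /p/ → [c] before /ɟ/; /p/ → [ʈ] before /ɖ/. In each pair only place changes, matching the following consonant, while manner and voice stay constant.
The rule targets /p/ (voiceless bilabial stop), which sits before the trigger /d/ (alveolar).
Changing only its place to alveolar gives [t] — the voiceless alveolar stop.

[kotdoɖe]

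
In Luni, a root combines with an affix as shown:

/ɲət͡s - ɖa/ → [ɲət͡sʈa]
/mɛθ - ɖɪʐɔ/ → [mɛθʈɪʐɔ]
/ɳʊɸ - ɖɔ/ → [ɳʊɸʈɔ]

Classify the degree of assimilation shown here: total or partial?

Comparing underlying and surface forms, /ɖ/ → [ʈ] is the alternation; the neighbouring /t͡s/ is constant.
/ɖ/ is voiced while /t͡s/ is voiceless; the output [ʈ] is voiceless, matching the trigger — so the feature that spreads is voicing.
Place and manner are unchanged, so the assimilation is partial, not total.
The same holds elsewhere in the data: /ɖ/ → [ʈ] after /θ/ (voiced → voiceless, matching voiceless); /ɖ/ → [ʈ] after /ɸ/ (voiced → voiceless, matching voiceless) — only voicing changes, and always toward the preceding segment.

partial assimilation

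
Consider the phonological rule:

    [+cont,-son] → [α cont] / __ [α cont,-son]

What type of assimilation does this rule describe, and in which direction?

The shared variable α links the value of [cont] on the target to that of the neighbouring obstruent. [cont] distinguishes stops from fricatives — a manner-of-articulation feature — so this is manner assimilation.
The conditioning segment sits to the right of the focus bar, meaning the trigger follows the segment that changes — regressive assimilation.

regressive manner assimilation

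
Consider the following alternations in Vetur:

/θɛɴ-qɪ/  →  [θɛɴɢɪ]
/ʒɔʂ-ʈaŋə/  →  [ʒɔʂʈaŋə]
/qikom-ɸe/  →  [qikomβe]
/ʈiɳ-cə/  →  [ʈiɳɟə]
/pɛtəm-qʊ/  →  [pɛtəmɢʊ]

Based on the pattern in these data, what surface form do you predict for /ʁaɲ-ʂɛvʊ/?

[ʁaɲʐɛvʊ]

The data show progressive voicing assimilation: /q/ → [ɢ] after /ɴ/; /ɸ/ → [β] after /m/; /c/ → [ɟ] after /ɳ/; /q/ → [ɢ] after /m/. In each pair only voicing changes, matching the preceding consonant, while place and manner stay constant.
Nothing changes in [ʒɔʂʈaŋə]: there the adjacent consonants already agree in voicing (/ʈ/ and /ʂ/ are both voiceless), so this form is consistent with the same rule.
/ʂ/ is a voiceless retroflex fricative. The preceding trigger /ɲ/ is voiced, so /ʂ/ must become voiced as well.
Changing only its voicing to voiced gives [ʐ] — the voiced retroflex fricative.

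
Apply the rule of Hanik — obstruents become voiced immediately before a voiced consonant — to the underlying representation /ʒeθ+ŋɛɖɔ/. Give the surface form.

[ʒeðŋɛɖɔ]

/θ/ is a voiceless dental fricative. The following trigger /ŋ/ is voiced, so /θ/ must become voiced as well.
Changing only its voicing to voiced gives [ð] — the voiced dental fricative.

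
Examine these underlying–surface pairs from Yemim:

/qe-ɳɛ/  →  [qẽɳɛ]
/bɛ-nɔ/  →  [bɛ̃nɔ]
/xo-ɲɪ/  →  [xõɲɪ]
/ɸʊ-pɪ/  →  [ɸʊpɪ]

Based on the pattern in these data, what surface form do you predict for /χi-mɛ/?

The data show regressive nasality assimilation (vowel nasalisation): /e/ → [ẽ] before /ɳ/; /ɛ/ → [ɛ̃] before /n/; /o/ → [õ] before /ɲ/ — a vowel is nasalised by an immediately following nasal consonant.
No change occurs in [ɸʊpɪ] because the vowel at the boundary is adjacent to an oral consonant, not a nasal (/ʊ/ next to /p/).
/i/ sits next to the nasal /m/ and is therefore nasalised to [ĩ].

[χĩmɛ]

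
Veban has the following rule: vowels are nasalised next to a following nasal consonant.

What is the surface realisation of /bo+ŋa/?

[bõŋa]

The vowel /o/ is adjacent to the following nasal /ŋ/, so it acquires [+nasal] and surfaces as [õ].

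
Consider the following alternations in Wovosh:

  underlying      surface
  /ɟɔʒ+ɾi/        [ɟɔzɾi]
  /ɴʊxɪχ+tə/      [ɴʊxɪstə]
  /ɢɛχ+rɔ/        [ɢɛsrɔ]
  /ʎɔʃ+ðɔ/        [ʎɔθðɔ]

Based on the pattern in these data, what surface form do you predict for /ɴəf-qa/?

[ɴəχqa]

The data show regressive place assimilation: /ʒ/ → [z] before /ɾ/; /χ/ → [s] before /t/; /χ/ → [s] before /r/; /ʃ/ → [θ] before /ð/. In each pair only place changes, matching the following consonant, while manner and voice stay constant.
/f/ is a voiceless labiodental fricative. The following trigger /q/ is uvular, so /f/ must become uvular as well.
Changing only its place to uvular gives [χ] — the voiceless uvular fricative.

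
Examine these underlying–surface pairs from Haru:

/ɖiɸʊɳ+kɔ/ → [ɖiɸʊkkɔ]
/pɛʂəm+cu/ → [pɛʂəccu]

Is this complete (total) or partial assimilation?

Comparing underlying and surface forms, /ɳ/ → [k] is the alternation; the neighbouring /k/ is constant.
The output [k] is identical to the trigger /k/ — every feature (place, manner, voicing) has been copied — so this is total assimilation.
The remaining alternation confirms this: /m/ → [c] before /c/ — in each case the output is a copy of the following consonant.

total assimilation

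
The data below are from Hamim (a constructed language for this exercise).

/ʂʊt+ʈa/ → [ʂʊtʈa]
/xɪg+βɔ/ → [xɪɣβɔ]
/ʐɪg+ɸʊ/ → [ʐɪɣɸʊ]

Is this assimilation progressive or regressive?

The segment that alternates is /g/, which surfaces as [ɣ] when adjacent to /β/.
The change stop → fricative matches the manner of the following /β/, identifying this as manner assimilation.
The same holds elsewhere in the data: /g/ → [ɣ] before /ɸ/ (stop → fricative, matching a fricative) — only manner changes, and always toward the following segment.
No alternation appears in [ʂʊtʈa]: there the adjacent consonants already agree in manner (/t/ and /ʈ/ are both stops), so this form is consistent with the same rule.
Since the segment that changes precedes the conditioning segment, the assimilation is regressive.

regressive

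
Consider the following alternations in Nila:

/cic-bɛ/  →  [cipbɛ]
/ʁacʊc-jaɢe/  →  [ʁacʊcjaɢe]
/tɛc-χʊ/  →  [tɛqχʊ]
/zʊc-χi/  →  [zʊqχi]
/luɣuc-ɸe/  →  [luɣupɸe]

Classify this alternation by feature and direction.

regressive place assimilation

Comparing underlying and surface forms, /c/ → [p] is the alternation; the neighbouring /b/ is constant.
/c/ is palatal while /b/ is bilabial; the output [p] is bilabial, matching the trigger — so the feature that spreads is place.
Manner and voice are unchanged, so the assimilation is partial, not total.
Checking the remaining alternations: /c/ → [q] before /χ/ (palatal → uvular, matching uvular); /c/ → [p] before /ɸ/ (palatal → bilabial, matching bilabial) — only place changes, and always toward the following segment.
No alternation appears in [ʁacʊcjaɢe]: there the adjacent consonants already agree in place (/c/ and /j/ are both palatal), so this form is consistent with the same rule.
The trigger is the following segment, so the direction is regressive (anticipatory).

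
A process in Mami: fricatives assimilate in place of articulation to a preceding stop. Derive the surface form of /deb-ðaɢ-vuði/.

The rule targets /ð/ (voiced dental fricative), which sits after the trigger /b/ (bilabial).
Changing only its place to bilabial gives [β] — the voiced bilabial fricative.
The same rule applies at the second boundary: /v/ → [ʁ] next to /ɢ/.

[debβaɢʁuði]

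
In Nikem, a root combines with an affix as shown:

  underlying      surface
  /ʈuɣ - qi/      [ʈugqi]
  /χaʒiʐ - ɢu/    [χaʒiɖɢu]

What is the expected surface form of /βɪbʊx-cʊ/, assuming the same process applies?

[βɪbʊkcʊ]

The data show regressive manner assimilation: /ɣ/ → [g] before /q/; /ʐ/ → [ɖ] before /ɢ/. In each pair only manner changes, matching the following consonant, while place and voice stay constant.
/x/ is a voiceless velar fricative. The following trigger /c/ is a stop, so /x/ must become a stop as well.
A voiceless velar stop is [k], so the surface segment is [k].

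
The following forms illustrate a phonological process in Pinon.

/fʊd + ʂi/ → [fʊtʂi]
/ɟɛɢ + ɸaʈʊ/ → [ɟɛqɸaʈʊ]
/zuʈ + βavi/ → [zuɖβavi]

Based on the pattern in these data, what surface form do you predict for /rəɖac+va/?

The data show regressive voicing assimilation: /d/ → [t] before /ʂ/; /ɢ/ → [q] before /ɸ/; /ʈ/ → [ɖ] before /β/. In each pair only voicing changes, matching the following consonant, while place and manner stay constant.
/c/ is a voiceless palatal stop. The following trigger /v/ is voiced, so /c/ must become voiced as well.
The voiced palatal stop is [ɟ], so /c/ → [ɟ].

[rəɖaɟva]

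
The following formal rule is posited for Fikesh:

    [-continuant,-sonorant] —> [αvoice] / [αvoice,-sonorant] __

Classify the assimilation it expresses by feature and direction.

progressive voicing assimilation

The shared variable α links the value of [voice] on the target to the same value on the neighbouring segment, so voicing is the feature that assimilates.
Since the environment is written before the underscore, the trigger precedes the target; the direction is progressive.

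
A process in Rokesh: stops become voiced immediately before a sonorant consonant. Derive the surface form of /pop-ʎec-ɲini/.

[pobʎeɟɲini]

/p/ is a voiceless bilabial stop. The following trigger /ʎ/ is voiced, so /p/ must become voiced as well.
A voiced bilabial stop is [b], so the surface segment is [b].
The same rule applies at the second boundary: /c/ → [ɟ] next to /ɲ/.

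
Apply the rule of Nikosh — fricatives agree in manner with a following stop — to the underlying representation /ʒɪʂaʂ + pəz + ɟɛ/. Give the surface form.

/ʂ/ is a voiceless retroflex fricative. The following trigger /p/ is a stop, so /ʂ/ must become a stop as well.
A voiceless retroflex stop is [ʈ], so the surface segment is [ʈ].
At the second juncture, /z/ likewise becomes [d] adjacent to /ɟ/.

[ʒɪʂaʈpədɟɛ]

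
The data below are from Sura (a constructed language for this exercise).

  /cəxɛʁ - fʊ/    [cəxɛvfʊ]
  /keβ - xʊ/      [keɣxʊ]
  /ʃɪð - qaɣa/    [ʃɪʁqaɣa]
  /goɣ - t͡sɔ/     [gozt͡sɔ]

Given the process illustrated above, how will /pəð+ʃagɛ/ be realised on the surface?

The data show regressive place assimilation: /ʁ/ → [v] before /f/; /β/ → [ɣ] before /x/; /ð/ → [ʁ] before /q/; /ɣ/ → [z] before /t͡s/. In each pair only place changes, matching the following consonant, while manner and voice stay constant.
The rule targets /ð/ (voiced dental fricative), which sits before the trigger /ʃ/ (postalveolar).
A voiced postalveolar fricative is [ʒ], so the surface segment is [ʒ].

[pəʒʃagɛ]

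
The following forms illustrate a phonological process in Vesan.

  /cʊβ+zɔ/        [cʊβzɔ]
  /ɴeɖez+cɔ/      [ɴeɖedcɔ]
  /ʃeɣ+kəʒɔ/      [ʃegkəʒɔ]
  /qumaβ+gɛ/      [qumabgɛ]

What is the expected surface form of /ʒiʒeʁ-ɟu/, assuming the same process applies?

The data show regressive manner assimilation: /z/ → [d] before /c/; /ɣ/ → [g] before /k/; /β/ → [b] before /g/. In each pair only manner changes, matching the following consonant, while place and voice stay constant.
Nothing changes in [cʊβzɔ]: there the adjacent consonants already agree in manner (/β/ and /z/ are both fricatives), so this form is consistent with the same rule.
/ʁ/ is a voiced uvular fricative. The following trigger /ɟ/ is a stop, so /ʁ/ must become a stop as well.
A voiced uvular stop is [ɢ], so the surface segment is [ɢ].

[ʒiʒeɢɟu]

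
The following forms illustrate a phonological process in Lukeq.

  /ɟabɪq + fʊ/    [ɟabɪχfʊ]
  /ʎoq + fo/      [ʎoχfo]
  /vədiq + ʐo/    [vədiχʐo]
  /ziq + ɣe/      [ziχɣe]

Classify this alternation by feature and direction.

regressive manner assimilation

Underlying /q/ is realised as [χ] next to /f/; /f/ itself does not change.
The change stop → fricative matches the manner of the following /f/, identifying this as manner assimilation.
Place and voice are unchanged, so the assimilation is partial, not total.
The same holds elsewhere in the data: /q/ → [χ] before /ʐ/ (stop → fricative, matching a fricative); /q/ → [χ] before /ɣ/ (stop → fricative, matching a fricative) — only manner changes, and always toward the following segment.
Since the segment that changes precedes the conditioning segment, the assimilation is regressive.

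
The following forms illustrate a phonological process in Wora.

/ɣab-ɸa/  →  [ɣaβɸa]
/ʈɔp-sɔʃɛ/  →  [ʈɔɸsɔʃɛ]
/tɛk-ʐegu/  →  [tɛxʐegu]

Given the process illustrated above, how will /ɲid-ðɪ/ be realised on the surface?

[ɲizðɪ]

The data show regressive manner assimilation: /b/ → [β] before /ɸ/; /p/ → [ɸ] before /s/; /k/ → [x] before /ʐ/. In each pair only manner changes, matching the following consonant, while place and voice stay constant.
/d/ is a voiced alveolar stop. The following trigger /ð/ is a fricative, so /d/ must become a fricative as well.
Changing only its manner to fricative gives [z] — the voiced alveolar fricative.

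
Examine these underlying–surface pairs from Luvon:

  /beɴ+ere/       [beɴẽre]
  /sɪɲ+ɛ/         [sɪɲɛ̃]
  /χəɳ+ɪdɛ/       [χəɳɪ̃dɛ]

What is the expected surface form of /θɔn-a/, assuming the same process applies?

The data show progressive nasality assimilation (vowel nasalisation): /e/ → [ẽ] after /ɴ/; /ɛ/ → [ɛ̃] after /ɲ/; /ɪ/ → [ɪ̃] after /ɳ/ — a vowel is nasalised by an immediately preceding nasal consonant.
The vowel /a/ is adjacent to the preceding nasal /n/, so it acquires [+nasal] and surfaces as [ã].

[θɔnã]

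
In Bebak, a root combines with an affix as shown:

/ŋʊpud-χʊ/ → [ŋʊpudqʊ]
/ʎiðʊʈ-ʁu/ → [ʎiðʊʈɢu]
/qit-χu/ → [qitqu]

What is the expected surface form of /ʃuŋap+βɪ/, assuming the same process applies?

The data show progressive manner assimilation: /χ/ → [q] after /d/; /ʁ/ → [ɢ] after /ʈ/; /χ/ → [q] after /t/. In each pair only manner changes, matching the preceding consonant, while place and voice stay constant.
The rule targets /β/ (voiced bilabial fricative), which sits after the trigger /p/ (stop).
A voiced bilabial stop is [b], so the surface segment is [b].

[ʃuŋapbɪ]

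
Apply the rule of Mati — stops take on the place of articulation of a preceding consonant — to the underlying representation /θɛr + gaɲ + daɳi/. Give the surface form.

[θɛrdaɲɟaɳi]

/g/ is a voiced velar stop. The preceding trigger /r/ is alveolar, so /g/ must become alveolar as well.
A voiced alveolar stop is [d], so the surface segment is [d].
At the second juncture, /d/ likewise becomes [ɟ] adjacent to /ɲ/.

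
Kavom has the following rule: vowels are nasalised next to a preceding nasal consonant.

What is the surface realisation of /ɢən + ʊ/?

The vowel /ʊ/ is adjacent to the preceding nasal /n/, so it acquires [+nasal] and surfaces as [ʊ̃].

[ɢənʊ̃]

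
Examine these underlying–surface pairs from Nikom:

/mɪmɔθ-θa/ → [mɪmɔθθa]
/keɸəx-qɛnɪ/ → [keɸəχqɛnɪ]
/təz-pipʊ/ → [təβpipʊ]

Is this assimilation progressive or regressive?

The segment that alternates is /x/, which surfaces as [χ] when adjacent to /q/.
The change velar → uvular matches the place of the following /q/, identifying this as place assimilation.
The other alternating form patterns the same way: /z/ → [β] before /p/ (alveolar → bilabial, matching bilabial) — only place changes, and always toward the following segment.
Nothing changes in [mɪmɔθθa]: there the adjacent consonants already agree in place (/θ/ and /θ/ are both dental), so this form is consistent with the same rule.
Since the segment that changes precedes the conditioning segment, the assimilation is regressive.

regressive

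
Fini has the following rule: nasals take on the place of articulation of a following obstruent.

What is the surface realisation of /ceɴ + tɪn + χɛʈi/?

The rule targets /ɴ/ (voiced uvular nasal), which sits before the trigger /t/ (alveolar).
The voiced alveolar nasal is [n], so /ɴ/ → [n].
The same rule applies at the second boundary: /n/ → [ɴ] next to /χ/.

[centɪɴχɛʈi]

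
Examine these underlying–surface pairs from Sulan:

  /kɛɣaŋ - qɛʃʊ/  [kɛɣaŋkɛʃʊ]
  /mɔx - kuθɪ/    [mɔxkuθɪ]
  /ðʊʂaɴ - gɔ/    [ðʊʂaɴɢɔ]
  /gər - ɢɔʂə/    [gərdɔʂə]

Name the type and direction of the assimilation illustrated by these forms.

progressive place assimilation

Comparing underlying and surface forms, /q/ → [k] is the alternation; the neighbouring /ŋ/ is constant.
The change uvular → velar matches the place of the preceding /ŋ/, identifying this as place assimilation.
Manner and voice are unchanged, so the assimilation is partial, not total.
The same holds elsewhere in the data: /g/ → [ɢ] after /ɴ/ (velar → uvular, matching uvular); /ɢ/ → [d] after /r/ (uvular → alveolar, matching alveolar) — only place changes, and always toward the preceding segment.
No alternation appears in [mɔxkuθɪ]: there the adjacent consonants already agree in place (/k/ and /x/ are both velar), so this form is consistent with the same rule.
Since the segment that changes follows the conditioning segment, the assimilation is progressive.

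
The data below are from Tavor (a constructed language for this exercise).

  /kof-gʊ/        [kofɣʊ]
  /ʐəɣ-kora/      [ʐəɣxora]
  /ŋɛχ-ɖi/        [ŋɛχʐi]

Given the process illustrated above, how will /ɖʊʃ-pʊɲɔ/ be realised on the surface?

[ɖʊʃɸʊɲɔ]

The data show progressive manner assimilation: /g/ → [ɣ] after /f/; /k/ → [x] after /ɣ/; /ɖ/ → [ʐ] after /χ/. In each pair only manner changes, matching the preceding consonant, while place and voice stay constant.
/p/ is a voiceless bilabial stop. The preceding trigger /ʃ/ is a fricative, so /p/ must become a fricative as well.
Changing only its manner to fricative gives [ɸ] — the voiceless bilabial fricative.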